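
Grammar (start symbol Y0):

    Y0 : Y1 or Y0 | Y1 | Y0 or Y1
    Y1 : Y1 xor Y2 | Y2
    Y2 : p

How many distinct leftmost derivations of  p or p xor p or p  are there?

4

Parse trees for p or p xor p or p:
  [Y0 [Y1 [Y2 p]] or [Y0 [Y1 [Y1 [Y2 p]] xor [Y2 p]] or [Y0 [Y1 [Y2 p]]]]]
  [Y0 [Y1 [Y2 p]] or [Y0 [Y0 [Y1 [Y1 [Y2 p]] xor [Y2 p]]] or [Y1 [Y2 p]]]]
  [Y0 [Y0 [Y1 [Y2 p]] or [Y0 [Y1 [Y1 [Y2 p]] xor [Y2 p]]]] or [Y1 [Y2 p]]]
  [Y0 [Y0 [Y0 [Y1 [Y2 p]]] or [Y1 [Y1 [Y2 p]] xor [Y2 p]]] or [Y1 [Y2 p]]]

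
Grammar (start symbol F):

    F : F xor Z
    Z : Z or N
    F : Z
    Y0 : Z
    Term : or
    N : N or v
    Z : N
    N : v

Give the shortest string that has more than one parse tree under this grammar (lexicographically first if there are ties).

v or v

length 1: no string has ≥2 trees
length 3: v or v has 2 parse trees

Two derivations of v or v:
  F ⇒ Z ⇒ Z or N ⇒ N or N ⇒ v or N ⇒ v or v
  F ⇒ Z ⇒ N ⇒ N or v ⇒ v or v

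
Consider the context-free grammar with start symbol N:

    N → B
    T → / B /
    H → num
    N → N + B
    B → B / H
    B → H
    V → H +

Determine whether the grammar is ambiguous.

Only N, B, H are reachable from N; ignoring the rest: The grammar is stratified — N handles '+' (left-recursive), B handles '/', H atoms. Each operator has a fixed associativity and precedence level, so every string has one parse.

Unambiguous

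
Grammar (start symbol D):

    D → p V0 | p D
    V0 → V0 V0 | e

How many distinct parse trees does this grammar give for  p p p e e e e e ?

14

Parse trees for p p p e e e e e (showing first 6 of 14):
  [D p [D p [D p [V0 [V0 e] [V0 [V0 e] [V0 [V0 e] [V0 [V0 e] [V0 e]]]]]]]]
  [D p [D p [D p [V0 [V0 e] [V0 [V0 e] [V0 [V0 [V0 e] [V0 e]] [V0 e]]]]]]]
  [D p [D p [D p [V0 [V0 e] [V0 [V0 [V0 e] [V0 e]] [V0 [V0 e] [V0 e]]]]]]]
  [D p [D p [D p [V0 [V0 e] [V0 [V0 [V0 e] [V0 [V0 e] [V0 e]]] [V0 e]]]]]]
  [D p [D p [D p [V0 [V0 e] [V0 [V0 [V0 [V0 e] [V0 e]] [V0 e]] [V0 e]]]]]]
  [D p [D p [D p [V0 [V0 [V0 e] [V0 e]] [V0 [V0 e] [V0 [V0 e] [V0 e]]]]]]]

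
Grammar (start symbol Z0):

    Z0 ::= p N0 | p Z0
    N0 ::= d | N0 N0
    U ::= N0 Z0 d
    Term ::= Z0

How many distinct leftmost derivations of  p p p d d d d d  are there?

Parse trees for p p p d d d d d (showing first 6 of 14):
  [Z0 p [Z0 p [Z0 p [N0 [N0 d] [N0 [N0 d] [N0 [N0 d] [N0 [N0 d] [N0 d]]]]]]]]
  [Z0 p [Z0 p [Z0 p [N0 [N0 d] [N0 [N0 d] [N0 [N0 [N0 d] [N0 d]] [N0 d]]]]]]]
  [Z0 p [Z0 p [Z0 p [N0 [N0 d] [N0 [N0 [N0 d] [N0 d]] [N0 [N0 d] [N0 d]]]]]]]
  [Z0 p [Z0 p [Z0 p [N0 [N0 d] [N0 [N0 [N0 d] [N0 [N0 d] [N0 d]]] [N0 d]]]]]]
  [Z0 p [Z0 p [Z0 p [N0 [N0 d] [N0 [N0 [N0 [N0 d] [N0 d]] [N0 d]] [N0 d]]]]]]
  [Z0 p [Z0 p [Z0 p [N0 [N0 [N0 d] [N0 d]] [N0 [N0 d] [N0 [N0 d] [N0 d]]]]]]]

14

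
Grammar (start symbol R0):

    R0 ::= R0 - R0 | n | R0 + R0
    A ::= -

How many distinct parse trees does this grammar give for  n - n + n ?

2

Parse trees for n - n + n:
  [R0 [R0 n] - [R0 [R0 n] + [R0 n]]]
  [R0 [R0 [R0 n] - [R0 n]] + [R0 n]]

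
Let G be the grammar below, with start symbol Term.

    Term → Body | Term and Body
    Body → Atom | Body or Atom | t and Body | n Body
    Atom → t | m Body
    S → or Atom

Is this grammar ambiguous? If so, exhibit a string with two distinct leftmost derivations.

Witness: t and t

Derivation 1: Term ⇒ Body ⇒ t and Body ⇒ t and Atom ⇒ t and t
Derivation 2: Term ⇒ Term and Body ⇒ Body and Body ⇒ Atom and Body ⇒ t and Body ⇒ t and Atom ⇒ t and t

Two distinct leftmost derivations for the same string.

Ambiguous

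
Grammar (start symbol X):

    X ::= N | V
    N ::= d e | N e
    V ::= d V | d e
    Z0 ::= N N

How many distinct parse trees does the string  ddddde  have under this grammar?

Parse trees for ddddde:
  [X [V d [V d [V d [V d [V d e]]]]]]

1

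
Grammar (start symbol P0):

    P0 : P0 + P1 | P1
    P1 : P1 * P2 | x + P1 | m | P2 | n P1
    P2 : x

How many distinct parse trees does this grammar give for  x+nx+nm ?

4

Parse trees for x+nx+nm:
  [P0 [P0 [P1 [P2 x]]] + [P1 n [P1 x + [P1 n [P1 m]]]]]
  [P0 [P0 [P0 [P1 [P2 x]]] + [P1 n [P1 [P2 x]]]] + [P1 n [P1 m]]]
  [P0 [P0 [P1 x + [P1 n [P1 [P2 x]]]]] + [P1 n [P1 m]]]
  [P0 [P1 x + [P1 n [P1 x + [P1 n [P1 m]]]]]]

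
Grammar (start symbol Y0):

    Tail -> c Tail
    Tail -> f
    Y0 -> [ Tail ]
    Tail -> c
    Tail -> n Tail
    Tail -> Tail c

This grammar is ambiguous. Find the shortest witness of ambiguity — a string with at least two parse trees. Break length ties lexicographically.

length 3: no string has ≥2 trees
length 4: [ c c ] has 2 parse trees

Two derivations of [ c c ]:
  Y0 ⇒ [ Tail ] ⇒ [ c Tail ] ⇒ [ c c ]
  Y0 ⇒ [ Tail ] ⇒ [ Tail c ] ⇒ [ c c ]

[ c c ]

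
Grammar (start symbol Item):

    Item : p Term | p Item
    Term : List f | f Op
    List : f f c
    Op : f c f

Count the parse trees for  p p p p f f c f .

Parse trees for p p p p f f c f:
  [Item p [Item p [Item p [Item p [Term [List f f c] f]]]]]
  [Item p [Item p [Item p [Item p [Term f [Op f c f]]]]]]

2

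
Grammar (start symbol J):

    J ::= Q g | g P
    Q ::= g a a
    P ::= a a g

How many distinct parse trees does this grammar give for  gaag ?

2

Parse trees for gaag:
  [J [Q g a a] g]
  [J g [P a a g]]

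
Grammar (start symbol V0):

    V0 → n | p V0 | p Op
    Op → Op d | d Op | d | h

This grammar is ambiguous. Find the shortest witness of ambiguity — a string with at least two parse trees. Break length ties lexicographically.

p d d

length 1: no string has ≥2 trees
length 2: no string has ≥2 trees
length 3: p d d has 2 parse trees

Two derivations of p d d:
  V0 ⇒ p Op ⇒ p Op d ⇒ p d d
  V0 ⇒ p Op ⇒ p d Op ⇒ p d d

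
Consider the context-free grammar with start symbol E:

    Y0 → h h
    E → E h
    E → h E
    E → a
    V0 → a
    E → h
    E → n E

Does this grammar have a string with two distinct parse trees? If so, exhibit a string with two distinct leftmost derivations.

Ambiguous

Witness: h h

Derivation 1: E ⇒ E h ⇒ h h
Derivation 2: E ⇒ h E ⇒ h h

Two distinct leftmost derivations for the same string.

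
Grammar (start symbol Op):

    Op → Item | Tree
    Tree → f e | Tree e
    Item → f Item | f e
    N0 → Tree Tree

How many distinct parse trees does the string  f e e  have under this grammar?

Parse trees for f e e:
  [Op [Tree [Tree f e] e]]

1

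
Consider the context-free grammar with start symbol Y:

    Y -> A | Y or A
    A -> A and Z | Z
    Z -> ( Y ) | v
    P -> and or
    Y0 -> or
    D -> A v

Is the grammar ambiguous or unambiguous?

Unambiguous

Only Y, A, Z are reachable from Y; ignoring the rest: Y → Y or A | A  ;  A → A and Z | Z  — a left-associative chain with Z at the bottom. Each string factors uniquely by precedence.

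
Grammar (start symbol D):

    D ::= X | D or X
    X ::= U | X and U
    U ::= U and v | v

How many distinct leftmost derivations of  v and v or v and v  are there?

Parse trees for v and v or v and v:
  [D [D [X [U [U v] and v]]] or [X [U [U v] and v]]]
  [D [D [X [U [U v] and v]]] or [X [X [U v]] and [U v]]]
  [D [D [X [X [U v]] and [U v]]] or [X [U [U v] and v]]]
  [D [D [X [X [U v]] and [U v]]] or [X [X [U v]] and [U v]]]

4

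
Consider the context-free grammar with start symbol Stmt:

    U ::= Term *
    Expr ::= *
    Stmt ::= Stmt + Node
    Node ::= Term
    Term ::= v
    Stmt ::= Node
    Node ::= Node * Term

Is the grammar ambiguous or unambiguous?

Unambiguous

Only Stmt, Node, Term are reachable from Stmt; ignoring the rest: Stmt → Stmt + Node | Node  ;  Node → Node * Term | Term  — a left-associative chain with Term at the bottom. Each string factors uniquely by precedence.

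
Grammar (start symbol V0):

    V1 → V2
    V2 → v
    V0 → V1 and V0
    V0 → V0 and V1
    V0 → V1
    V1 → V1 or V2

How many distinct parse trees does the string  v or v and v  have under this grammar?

2

Parse trees for v or v and v:
  [V0 [V1 [V1 [V2 v]] or [V2 v]] and [V0 [V1 [V2 v]]]]
  [V0 [V0 [V1 [V1 [V2 v]] or [V2 v]]] and [V1 [V2 v]]]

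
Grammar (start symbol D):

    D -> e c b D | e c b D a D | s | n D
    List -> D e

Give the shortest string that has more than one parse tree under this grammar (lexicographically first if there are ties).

e c b e c b s a s

length 1: no string has ≥2 trees
length 2: no string has ≥2 trees
length 3: no string has ≥2 trees
length 4: no string has ≥2 trees
length 5: no string has ≥2 trees
length 6: no string has ≥2 trees
length 7: no string has ≥2 trees
length 8: no string has ≥2 trees
length 9: e c b e c b s a s has 2 parse trees

Two derivations of e c b e c b s a s:
  D ⇒ e c b D ⇒ e c b e c b D a D ⇒ e c b e c b s a D ⇒ e c b e c b s a s
  D ⇒ e c b D a D ⇒ e c b e c b D a D ⇒ e c b e c b s a D ⇒ e c b e c b s a s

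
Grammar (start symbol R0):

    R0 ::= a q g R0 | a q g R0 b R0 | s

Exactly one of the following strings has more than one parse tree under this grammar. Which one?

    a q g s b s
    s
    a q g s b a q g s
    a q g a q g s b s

a q g a q g s b s

a q g s b s: 1 tree
s: 1 tree
a q g s b a q g s: 1 tree
a q g a q g s b s: 2 trees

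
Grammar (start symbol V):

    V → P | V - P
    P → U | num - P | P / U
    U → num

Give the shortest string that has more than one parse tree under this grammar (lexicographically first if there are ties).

length 1: no string has ≥2 trees
length 3: num - num has 2 parse trees

Two derivations of num - num:
  V ⇒ P ⇒ num - P ⇒ num - U ⇒ num - num
  V ⇒ V - P ⇒ P - P ⇒ U - P ⇒ num - P ⇒ num - U ⇒ num - num

num - num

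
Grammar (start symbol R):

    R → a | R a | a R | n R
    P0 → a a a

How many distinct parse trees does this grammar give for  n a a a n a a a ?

29

Parse trees for n a a a n a a a (showing first 6 of 29):
  [R [R [R n [R a [R a [R a [R n [R a]]]]]] a] a]
  [R [R n [R [R a [R a [R a [R n [R a]]]]] a]] a]
  [R [R n [R a [R [R a [R a [R n [R a]]]] a]]] a]
  [R [R n [R a [R a [R [R a [R n [R a]]] a]]]] a]
  [R [R n [R a [R a [R a [R [R n [R a]] a]]]]] a]
  [R [R n [R a [R a [R a [R n [R [R a] a]]]]]] a]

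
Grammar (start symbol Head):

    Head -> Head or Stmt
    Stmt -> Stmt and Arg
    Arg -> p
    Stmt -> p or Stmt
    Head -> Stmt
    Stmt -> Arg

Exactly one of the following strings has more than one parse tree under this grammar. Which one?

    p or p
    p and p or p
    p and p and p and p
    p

p or p: 2 trees
p and p or p: 1 tree
p and p and p and p: 1 tree
p: 1 tree

p or p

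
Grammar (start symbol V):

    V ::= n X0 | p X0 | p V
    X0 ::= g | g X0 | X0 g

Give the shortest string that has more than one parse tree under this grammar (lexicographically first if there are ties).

length 2: no string has ≥2 trees
length 3: n g g has 2 parse trees

Two derivations of n g g:
  V ⇒ n X0 ⇒ n g X0 ⇒ n g g
  V ⇒ n X0 ⇒ n X0 g ⇒ n g g

n g g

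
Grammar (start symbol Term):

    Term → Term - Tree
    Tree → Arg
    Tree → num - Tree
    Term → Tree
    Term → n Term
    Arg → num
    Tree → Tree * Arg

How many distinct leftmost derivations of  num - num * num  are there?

Parse trees for num - num * num:
  [Term [Term [Tree [Arg num]]] - [Tree [Tree [Arg num]] * [Arg num]]]
  [Term [Tree num - [Tree [Tree [Arg num]] * [Arg num]]]]
  [Term [Tree [Tree num - [Tree [Arg num]]] * [Arg num]]]

3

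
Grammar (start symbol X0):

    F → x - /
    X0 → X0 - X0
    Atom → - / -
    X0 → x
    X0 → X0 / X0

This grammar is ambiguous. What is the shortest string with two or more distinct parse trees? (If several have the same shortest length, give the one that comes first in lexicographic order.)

length 1: no string has ≥2 trees
length 3: no string has ≥2 trees
length 5: x - x - x has 2 parse trees

Two derivations of x - x - x:
  X0 ⇒ X0 - X0 ⇒ X0 - X0 - X0 ⇒ x - X0 - X0 ⇒ x - x - X0 ⇒ x - x - x
  X0 ⇒ X0 - X0 ⇒ x - X0 ⇒ x - X0 - X0 ⇒ x - x - X0 ⇒ x - x - x

x - x - x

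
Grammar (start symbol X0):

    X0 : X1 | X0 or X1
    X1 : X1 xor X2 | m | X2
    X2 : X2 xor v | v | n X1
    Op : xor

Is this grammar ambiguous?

Ambiguous

Witness: v xor v

Derivation 1: X0 ⇒ X1 ⇒ X1 xor X2 ⇒ X2 xor X2 ⇒ v xor X2 ⇒ v xor v
Derivation 2: X0 ⇒ X1 ⇒ X2 ⇒ X2 xor v ⇒ v xor v

Two distinct leftmost derivations for the same string.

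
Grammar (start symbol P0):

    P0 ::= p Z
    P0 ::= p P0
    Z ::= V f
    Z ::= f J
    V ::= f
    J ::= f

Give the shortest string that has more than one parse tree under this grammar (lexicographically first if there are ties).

p f f

length 3: p f f has 2 parse trees

Two derivations of p f f:
  P0 ⇒ p Z ⇒ p V f ⇒ p f f
  P0 ⇒ p Z ⇒ p f J ⇒ p f f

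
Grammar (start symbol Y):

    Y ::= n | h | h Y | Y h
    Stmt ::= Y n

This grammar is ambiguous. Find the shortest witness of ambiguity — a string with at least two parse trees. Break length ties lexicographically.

length 1: no string has ≥2 trees
length 2: h h has 2 parse trees

Two derivations of h h:
  Y ⇒ h Y ⇒ h h
  Y ⇒ Y h ⇒ h h

h h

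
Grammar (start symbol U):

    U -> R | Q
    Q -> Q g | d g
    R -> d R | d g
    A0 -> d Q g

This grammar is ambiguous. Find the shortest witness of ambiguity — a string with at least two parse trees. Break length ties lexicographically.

length 2: d g has 2 parse trees

Two derivations of d g:
  U ⇒ R ⇒ d g
  U ⇒ Q ⇒ d g

d g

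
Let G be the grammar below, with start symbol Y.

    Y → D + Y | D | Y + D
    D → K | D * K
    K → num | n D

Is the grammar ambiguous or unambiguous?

Witness: num + num

Derivation 1: Y ⇒ D + Y ⇒ K + Y ⇒ num + Y ⇒ num + D ⇒ num + K ⇒ num + num
Derivation 2: Y ⇒ Y + D ⇒ D + D ⇒ K + D ⇒ num + D ⇒ num + K ⇒ num + num

Two distinct leftmost derivations for the same string.

Ambiguous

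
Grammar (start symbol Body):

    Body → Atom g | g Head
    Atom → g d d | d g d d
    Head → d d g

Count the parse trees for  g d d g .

2

Parse trees for g d d g:
  [Body [Atom g d d] g]
  [Body g [Head d d g]]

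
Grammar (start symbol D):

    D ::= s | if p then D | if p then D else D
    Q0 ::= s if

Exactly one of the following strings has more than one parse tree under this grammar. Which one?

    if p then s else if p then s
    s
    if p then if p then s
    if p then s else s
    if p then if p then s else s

if p then if p then s else s

if p then s else if p then s: 1 tree
s: 1 tree
if p then if p then s: 1 tree
if p then s else s: 1 tree
if p then if p then s else s: 2 trees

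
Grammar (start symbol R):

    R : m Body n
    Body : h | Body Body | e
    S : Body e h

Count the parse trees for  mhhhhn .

5

Parse trees for mhhhhn:
  [R m [Body [Body h] [Body [Body h] [Body [Body h] [Body h]]]] n]
  [R m [Body [Body h] [Body [Body [Body h] [Body h]] [Body h]]] n]
  [R m [Body [Body [Body h] [Body h]] [Body [Body h] [Body h]]] n]
  [R m [Body [Body [Body h] [Body [Body h] [Body h]]] [Body h]] n]
  [R m [Body [Body [Body [Body h] [Body h]] [Body h]] [Body h]] n]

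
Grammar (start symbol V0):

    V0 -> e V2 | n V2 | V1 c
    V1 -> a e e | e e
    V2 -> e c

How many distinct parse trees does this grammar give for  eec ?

2

Parse trees for eec:
  [V0 e [V2 e c]]
  [V0 [V1 e e] c]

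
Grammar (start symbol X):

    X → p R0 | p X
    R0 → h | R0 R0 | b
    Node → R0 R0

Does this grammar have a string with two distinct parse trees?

Witness: p b b b

Derivation 1: X ⇒ p R0 ⇒ p R0 R0 ⇒ p R0 R0 R0 ⇒ p b R0 R0 ⇒ p b b R0 ⇒ p b b b
Derivation 2: X ⇒ p R0 ⇒ p R0 R0 ⇒ p b R0 ⇒ p b R0 R0 ⇒ p b b R0 ⇒ p b b b

Two distinct leftmost derivations for the same string.

Ambiguous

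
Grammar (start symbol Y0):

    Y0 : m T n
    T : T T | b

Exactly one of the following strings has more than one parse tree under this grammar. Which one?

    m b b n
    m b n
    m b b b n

m b b n: 1 tree
m b n: 1 tree
m b b b n: 2 trees

m b b b n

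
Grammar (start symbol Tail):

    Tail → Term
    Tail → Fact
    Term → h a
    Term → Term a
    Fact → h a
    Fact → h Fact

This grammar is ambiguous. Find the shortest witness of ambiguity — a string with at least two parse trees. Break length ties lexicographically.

h a

length 2: h a has 2 parse trees

Two derivations of h a:
  Tail ⇒ Term ⇒ h a
  Tail ⇒ Fact ⇒ h a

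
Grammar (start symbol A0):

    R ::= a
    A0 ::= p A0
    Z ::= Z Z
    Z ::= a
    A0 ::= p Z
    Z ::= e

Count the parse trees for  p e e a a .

Parse trees for p e e a a:
  [A0 p [Z [Z e] [Z [Z e] [Z [Z a] [Z a]]]]]
  [A0 p [Z [Z e] [Z [Z [Z e] [Z a]] [Z a]]]]
  [A0 p [Z [Z [Z e] [Z e]] [Z [Z a] [Z a]]]]
  [A0 p [Z [Z [Z e] [Z [Z e] [Z a]]] [Z a]]]
  [A0 p [Z [Z [Z [Z e] [Z e]] [Z a]] [Z a]]]

5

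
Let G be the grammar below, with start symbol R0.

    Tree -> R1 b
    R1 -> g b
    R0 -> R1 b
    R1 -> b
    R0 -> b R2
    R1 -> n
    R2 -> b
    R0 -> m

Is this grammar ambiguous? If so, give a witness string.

Ambiguous

Witness: b b

Derivation 1: R0 ⇒ R1 b ⇒ b b
Derivation 2: R0 ⇒ b R2 ⇒ b b

Two distinct leftmost derivations for the same string.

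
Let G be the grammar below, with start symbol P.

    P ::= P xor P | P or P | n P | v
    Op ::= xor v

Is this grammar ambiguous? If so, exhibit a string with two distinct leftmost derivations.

Witness: n v or v

Derivation 1: P ⇒ P or P ⇒ n P or P ⇒ n v or P ⇒ n v or v
Derivation 2: P ⇒ n P ⇒ n P or P ⇒ n v or P ⇒ n v or v

Two distinct leftmost derivations for the same string.

Ambiguous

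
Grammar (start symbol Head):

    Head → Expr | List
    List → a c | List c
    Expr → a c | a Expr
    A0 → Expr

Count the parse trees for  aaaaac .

1

Parse trees for aaaaac:
  [Head [Expr a [Expr a [Expr a [Expr a [Expr a c]]]]]]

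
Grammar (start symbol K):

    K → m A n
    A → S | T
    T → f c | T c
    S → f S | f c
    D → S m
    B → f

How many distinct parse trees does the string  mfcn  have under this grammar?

Parse trees for mfcn:
  [K m [A [S f c]] n]
  [K m [A [T f c]] n]

2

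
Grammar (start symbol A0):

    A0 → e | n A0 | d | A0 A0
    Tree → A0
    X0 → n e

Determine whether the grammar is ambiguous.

Ambiguous

Witness: d d d

Derivation 1: A0 ⇒ A0 A0 ⇒ d A0 ⇒ d A0 A0 ⇒ d d A0 ⇒ d d d
Derivation 2: A0 ⇒ A0 A0 ⇒ A0 A0 A0 ⇒ d A0 A0 ⇒ d d A0 ⇒ d d d

Two distinct leftmost derivations for the same string.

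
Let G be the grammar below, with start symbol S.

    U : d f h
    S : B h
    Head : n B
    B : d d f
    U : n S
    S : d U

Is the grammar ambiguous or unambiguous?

Ambiguous

Witness: d d f h

Derivation 1: S ⇒ B h ⇒ d d f h
Derivation 2: S ⇒ d U ⇒ d d f h

Two distinct leftmost derivations for the same string.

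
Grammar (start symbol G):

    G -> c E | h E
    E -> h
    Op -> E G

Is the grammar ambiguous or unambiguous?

Unambiguous

(Op is unreachable from G, so its rules don't affect L(G).) Each reachable nonterminal has at most one production per leading terminal, and all productions are right-linear; the derivation is determined token-by-token.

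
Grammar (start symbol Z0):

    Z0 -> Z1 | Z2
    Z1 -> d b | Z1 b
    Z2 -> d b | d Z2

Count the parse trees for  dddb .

1

Parse trees for dddb:
  [Z0 [Z2 d [Z2 d [Z2 d b]]]]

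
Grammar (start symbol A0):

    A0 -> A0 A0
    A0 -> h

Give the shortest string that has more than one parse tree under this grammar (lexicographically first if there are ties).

length 1: no string has ≥2 trees
length 2: no string has ≥2 trees
length 3: h h h has 2 parse trees

Two derivations of h h h:
  A0 ⇒ A0 A0 ⇒ A0 A0 A0 ⇒ h A0 A0 ⇒ h h A0 ⇒ h h h
  A0 ⇒ A0 A0 ⇒ h A0 ⇒ h A0 A0 ⇒ h h A0 ⇒ h h h

h h h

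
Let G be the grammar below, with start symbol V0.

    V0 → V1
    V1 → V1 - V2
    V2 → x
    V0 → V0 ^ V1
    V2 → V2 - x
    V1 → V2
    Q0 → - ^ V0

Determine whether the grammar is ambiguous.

Witness: x - x

Derivation 1: V0 ⇒ V1 ⇒ V1 - V2 ⇒ V2 - V2 ⇒ x - V2 ⇒ x - x
Derivation 2: V0 ⇒ V1 ⇒ V2 ⇒ V2 - x ⇒ x - x

Two distinct leftmost derivations for the same string.

Ambiguous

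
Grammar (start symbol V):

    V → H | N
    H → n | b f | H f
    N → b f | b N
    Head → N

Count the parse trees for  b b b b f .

Parse trees for b b b b f:
  [V [N b [N b [N b [N b f]]]]]

1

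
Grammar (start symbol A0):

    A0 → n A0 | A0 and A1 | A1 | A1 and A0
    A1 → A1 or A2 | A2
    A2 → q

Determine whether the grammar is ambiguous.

Ambiguous

Witness: q and q

Derivation 1: A0 ⇒ A0 and A1 ⇒ A1 and A1 ⇒ A2 and A1 ⇒ q and A1 ⇒ q and A2 ⇒ q and q
Derivation 2: A0 ⇒ A1 and A0 ⇒ A2 and A0 ⇒ q and A0 ⇒ q and A1 ⇒ q and A2 ⇒ q and q

Two distinct leftmost derivations for the same string.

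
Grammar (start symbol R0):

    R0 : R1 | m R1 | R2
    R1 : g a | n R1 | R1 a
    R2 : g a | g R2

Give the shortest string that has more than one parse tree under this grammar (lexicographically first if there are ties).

g a

length 2: g a has 2 parse trees

Two derivations of g a:
  R0 ⇒ R1 ⇒ g a
  R0 ⇒ R2 ⇒ g a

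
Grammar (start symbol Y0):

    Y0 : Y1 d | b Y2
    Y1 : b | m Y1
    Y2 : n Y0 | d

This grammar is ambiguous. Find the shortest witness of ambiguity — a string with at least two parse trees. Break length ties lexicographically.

length 2: b d has 2 parse trees

Two derivations of b d:
  Y0 ⇒ Y1 d ⇒ b d
  Y0 ⇒ b Y2 ⇒ b d

b d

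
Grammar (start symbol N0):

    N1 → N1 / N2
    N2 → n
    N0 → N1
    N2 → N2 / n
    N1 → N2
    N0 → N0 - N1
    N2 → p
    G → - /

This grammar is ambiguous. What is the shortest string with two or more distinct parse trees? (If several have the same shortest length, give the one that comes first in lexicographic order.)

length 1: no string has ≥2 trees
length 3: n / n has 2 parse trees

Two derivations of n / n:
  N0 ⇒ N1 ⇒ N1 / N2 ⇒ N2 / N2 ⇒ n / N2 ⇒ n / n
  N0 ⇒ N1 ⇒ N2 ⇒ N2 / n ⇒ n / n

n / n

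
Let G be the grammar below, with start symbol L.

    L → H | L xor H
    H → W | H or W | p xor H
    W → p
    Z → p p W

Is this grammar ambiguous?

Ambiguous

Witness: p xor p

Derivation 1: L ⇒ H ⇒ p xor H ⇒ p xor W ⇒ p xor p
Derivation 2: L ⇒ L xor H ⇒ H xor H ⇒ W xor H ⇒ p xor H ⇒ p xor W ⇒ p xor p

Two distinct leftmost derivations for the same string.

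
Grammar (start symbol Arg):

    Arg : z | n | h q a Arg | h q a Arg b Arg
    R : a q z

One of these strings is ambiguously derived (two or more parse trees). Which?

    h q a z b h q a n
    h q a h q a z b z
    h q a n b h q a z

h q a z b h q a n: 1 tree
h q a h q a z b z: 2 trees
h q a n b h q a z: 1 tree

h q a h q a z b z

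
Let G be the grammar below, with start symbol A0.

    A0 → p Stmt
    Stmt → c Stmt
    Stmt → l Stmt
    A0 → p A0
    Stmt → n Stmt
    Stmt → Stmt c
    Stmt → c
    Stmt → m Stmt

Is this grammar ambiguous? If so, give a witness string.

Ambiguous

Witness: p c c

Derivation 1: A0 ⇒ p Stmt ⇒ p c Stmt ⇒ p c c
Derivation 2: A0 ⇒ p Stmt ⇒ p Stmt c ⇒ p c c

Two distinct leftmost derivations for the same string.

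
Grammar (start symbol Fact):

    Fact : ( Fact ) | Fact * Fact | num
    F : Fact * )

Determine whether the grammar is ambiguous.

Ambiguous

Witness: num * num * num

Derivation 1: Fact ⇒ Fact * Fact ⇒ Fact * Fact * Fact ⇒ num * Fact * Fact ⇒ num * num * Fact ⇒ num * num * num
Derivation 2: Fact ⇒ Fact * Fact ⇒ num * Fact ⇒ num * Fact * Fact ⇒ num * num * Fact ⇒ num * num * num

Two distinct leftmost derivations for the same string.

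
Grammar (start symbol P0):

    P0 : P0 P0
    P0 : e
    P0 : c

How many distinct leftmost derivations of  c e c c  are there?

5

Parse trees for c e c c:
  [P0 [P0 c] [P0 [P0 e] [P0 [P0 c] [P0 c]]]]
  [P0 [P0 c] [P0 [P0 [P0 e] [P0 c]] [P0 c]]]
  [P0 [P0 [P0 c] [P0 e]] [P0 [P0 c] [P0 c]]]
  [P0 [P0 [P0 c] [P0 [P0 e] [P0 c]]] [P0 c]]
  [P0 [P0 [P0 [P0 c] [P0 e]] [P0 c]] [P0 c]]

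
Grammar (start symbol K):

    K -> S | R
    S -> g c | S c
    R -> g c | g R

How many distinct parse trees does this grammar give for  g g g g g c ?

Parse trees for g g g g g c:
  [K [R g [R g [R g [R g [R g c]]]]]]

1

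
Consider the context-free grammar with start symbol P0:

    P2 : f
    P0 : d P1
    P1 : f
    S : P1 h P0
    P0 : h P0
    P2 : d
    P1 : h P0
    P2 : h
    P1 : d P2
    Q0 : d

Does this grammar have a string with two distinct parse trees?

Unambiguous

Only P0, P1, P2 are reachable from P0; ignoring the rest: The reachable rules are right-linear with at most one rule per (nonterminal, next-terminal) pair. Each input token forces the next rule, so parsing is deterministic.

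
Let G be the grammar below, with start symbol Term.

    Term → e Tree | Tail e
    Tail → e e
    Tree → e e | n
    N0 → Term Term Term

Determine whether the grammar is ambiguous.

Witness: e e e

Derivation 1: Term ⇒ e Tree ⇒ e e e
Derivation 2: Term ⇒ Tail e ⇒ e e e

Two distinct leftmost derivations for the same string.

Ambiguous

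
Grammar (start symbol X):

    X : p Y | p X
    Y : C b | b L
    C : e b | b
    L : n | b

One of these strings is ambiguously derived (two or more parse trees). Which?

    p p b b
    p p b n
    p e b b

p p b b

p p b b: 2 trees
p p b n: 1 tree
p e b b: 1 tree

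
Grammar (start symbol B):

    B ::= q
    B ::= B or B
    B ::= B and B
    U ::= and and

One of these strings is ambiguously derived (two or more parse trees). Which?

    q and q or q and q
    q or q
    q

q and q or q and q: 5 trees
q or q: 1 tree
q: 1 tree

q and q or q and q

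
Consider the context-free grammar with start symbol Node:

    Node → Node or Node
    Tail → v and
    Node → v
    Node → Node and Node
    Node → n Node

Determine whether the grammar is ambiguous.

Witness: n v and v

Derivation 1: Node ⇒ Node and Node ⇒ n Node and Node ⇒ n v and Node ⇒ n v and v
Derivation 2: Node ⇒ n Node ⇒ n Node and Node ⇒ n v and Node ⇒ n v and v

Two distinct leftmost derivations for the same string.

Ambiguous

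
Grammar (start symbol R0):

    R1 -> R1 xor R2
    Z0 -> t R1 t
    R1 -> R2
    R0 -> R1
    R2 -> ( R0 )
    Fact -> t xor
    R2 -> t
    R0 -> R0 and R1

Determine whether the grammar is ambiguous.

Unambiguous

(Z0, Fact are unreachable from R0, so their rules don't affect L(R0).) R0 → R0 and R1 | R1  ;  R1 → R1 xor R2 | R2  — a left-associative chain with R2 at the bottom. Each string factors uniquely by precedence.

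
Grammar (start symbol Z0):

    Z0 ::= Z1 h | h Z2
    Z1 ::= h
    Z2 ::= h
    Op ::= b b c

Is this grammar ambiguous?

Ambiguous

Witness: h h

Derivation 1: Z0 ⇒ Z1 h ⇒ h h
Derivation 2: Z0 ⇒ h Z2 ⇒ h h

Two distinct leftmost derivations for the same string.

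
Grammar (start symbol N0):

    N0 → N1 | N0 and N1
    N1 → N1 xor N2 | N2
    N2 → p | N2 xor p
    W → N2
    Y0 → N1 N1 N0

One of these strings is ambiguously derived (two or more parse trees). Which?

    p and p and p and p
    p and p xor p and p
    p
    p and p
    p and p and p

p and p xor p and p

p and p and p and p: 1 tree
p and p xor p and p: 2 trees
p: 1 tree
p and p: 1 tree
p and p and p: 1 tree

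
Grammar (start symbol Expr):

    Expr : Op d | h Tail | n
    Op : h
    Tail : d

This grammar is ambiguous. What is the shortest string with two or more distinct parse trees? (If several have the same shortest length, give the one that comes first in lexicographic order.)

h d

length 1: no string has ≥2 trees
length 2: h d has 2 parse trees

Two derivations of h d:
  Expr ⇒ Op d ⇒ h d
  Expr ⇒ h Tail ⇒ h d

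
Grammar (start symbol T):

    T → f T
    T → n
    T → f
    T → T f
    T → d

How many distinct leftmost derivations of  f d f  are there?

2

Parse trees for f d f:
  [T f [T [T d] f]]
  [T [T f [T d]] f]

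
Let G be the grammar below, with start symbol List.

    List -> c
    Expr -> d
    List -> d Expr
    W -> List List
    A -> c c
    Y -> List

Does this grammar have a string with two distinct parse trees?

Unambiguous

Only List, Expr are reachable from List; ignoring the rest: Each reachable nonterminal has at most one production per leading terminal, and all productions are right-linear; the derivation is determined token-by-token.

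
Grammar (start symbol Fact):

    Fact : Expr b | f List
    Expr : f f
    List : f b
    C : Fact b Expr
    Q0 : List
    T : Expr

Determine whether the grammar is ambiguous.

Ambiguous

Witness: f f b

Derivation 1: Fact ⇒ Expr b ⇒ f f b
Derivation 2: Fact ⇒ f List ⇒ f f b

Two distinct leftmost derivations for the same string.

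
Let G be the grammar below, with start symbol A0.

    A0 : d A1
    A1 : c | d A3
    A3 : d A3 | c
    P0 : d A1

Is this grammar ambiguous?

(P0 is unreachable from A0, so its rules don't affect L(A0).) The reachable rules are right-linear with at most one rule per (nonterminal, next-terminal) pair. Each input token forces the next rule, so parsing is deterministic.

Unambiguous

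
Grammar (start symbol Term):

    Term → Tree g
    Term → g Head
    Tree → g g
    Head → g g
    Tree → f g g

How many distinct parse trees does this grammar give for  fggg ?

Parse trees for fggg:
  [Term [Tree f g g] g]

1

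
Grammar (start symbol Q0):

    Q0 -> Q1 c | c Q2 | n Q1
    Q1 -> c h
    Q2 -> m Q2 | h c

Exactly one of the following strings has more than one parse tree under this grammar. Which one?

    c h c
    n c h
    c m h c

c h c: 2 trees
n c h: 1 tree
c m h c: 1 tree

c h c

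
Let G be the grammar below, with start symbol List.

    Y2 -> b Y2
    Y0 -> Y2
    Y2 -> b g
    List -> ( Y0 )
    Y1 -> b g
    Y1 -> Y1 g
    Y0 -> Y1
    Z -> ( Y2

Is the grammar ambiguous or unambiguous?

Ambiguous

Witness: ( b g )

Derivation 1: List ⇒ ( Y0 ) ⇒ ( Y2 ) ⇒ ( b g )
Derivation 2: List ⇒ ( Y0 ) ⇒ ( Y1 ) ⇒ ( b g )

Two distinct leftmost derivations for the same string.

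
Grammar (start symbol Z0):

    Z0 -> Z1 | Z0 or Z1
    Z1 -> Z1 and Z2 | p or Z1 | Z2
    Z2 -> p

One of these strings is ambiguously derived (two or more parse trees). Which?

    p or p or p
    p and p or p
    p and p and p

p or p or p

p or p or p: 4 trees
p and p or p: 1 tree
p and p and p: 1 tree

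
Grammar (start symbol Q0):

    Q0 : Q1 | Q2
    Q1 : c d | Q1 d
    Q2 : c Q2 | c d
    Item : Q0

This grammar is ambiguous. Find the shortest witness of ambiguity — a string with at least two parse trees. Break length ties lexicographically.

length 2: c d has 2 parse trees

Two derivations of c d:
  Q0 ⇒ Q1 ⇒ c d
  Q0 ⇒ Q2 ⇒ c d

c d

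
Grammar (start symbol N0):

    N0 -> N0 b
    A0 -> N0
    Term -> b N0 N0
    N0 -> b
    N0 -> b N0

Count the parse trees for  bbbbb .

Parse trees for bbbbb (showing first 6 of 16):
  [N0 [N0 [N0 [N0 [N0 b] b] b] b] b]
  [N0 [N0 [N0 [N0 b [N0 b]] b] b] b]
  [N0 [N0 [N0 b [N0 [N0 b] b]] b] b]
  [N0 [N0 [N0 b [N0 b [N0 b]]] b] b]
  [N0 [N0 b [N0 [N0 [N0 b] b] b]] b]
  [N0 [N0 b [N0 [N0 b [N0 b]] b]] b]

16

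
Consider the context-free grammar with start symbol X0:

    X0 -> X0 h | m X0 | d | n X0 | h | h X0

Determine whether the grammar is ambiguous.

Witness: h h

Derivation 1: X0 ⇒ X0 h ⇒ h h
Derivation 2: X0 ⇒ h X0 ⇒ h h

Two distinct leftmost derivations for the same string.

Ambiguous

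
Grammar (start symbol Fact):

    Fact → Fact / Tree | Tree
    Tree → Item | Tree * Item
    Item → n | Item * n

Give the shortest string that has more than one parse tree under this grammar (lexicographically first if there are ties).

n * n

length 1: no string has ≥2 trees
length 3: n * n has 2 parse trees

Two derivations of n * n:
  Fact ⇒ Tree ⇒ Item ⇒ Item * n ⇒ n * n
  Fact ⇒ Tree ⇒ Tree * Item ⇒ Item * Item ⇒ n * Item ⇒ n * n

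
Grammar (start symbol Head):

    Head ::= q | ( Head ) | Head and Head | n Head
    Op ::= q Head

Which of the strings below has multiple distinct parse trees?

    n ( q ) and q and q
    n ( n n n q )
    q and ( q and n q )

n ( q ) and q and q

n ( q ) and q and q: 5 trees
n ( n n n q ): 1 tree
q and ( q and n q ): 1 tree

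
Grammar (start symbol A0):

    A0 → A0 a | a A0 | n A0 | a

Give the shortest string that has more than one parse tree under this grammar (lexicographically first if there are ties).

length 1: no string has ≥2 trees
length 2: a a has 2 parse trees

Two derivations of a a:
  A0 ⇒ A0 a ⇒ a a
  A0 ⇒ a A0 ⇒ a a

a a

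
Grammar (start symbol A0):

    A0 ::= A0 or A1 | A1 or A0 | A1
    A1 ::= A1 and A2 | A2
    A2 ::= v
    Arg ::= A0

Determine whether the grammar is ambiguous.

Witness: v or v

Derivation 1: A0 ⇒ A0 or A1 ⇒ A1 or A1 ⇒ A2 or A1 ⇒ v or A1 ⇒ v or A2 ⇒ v or v
Derivation 2: A0 ⇒ A1 or A0 ⇒ A2 or A0 ⇒ v or A0 ⇒ v or A1 ⇒ v or A2 ⇒ v or v

Two distinct leftmost derivations for the same string.

Ambiguous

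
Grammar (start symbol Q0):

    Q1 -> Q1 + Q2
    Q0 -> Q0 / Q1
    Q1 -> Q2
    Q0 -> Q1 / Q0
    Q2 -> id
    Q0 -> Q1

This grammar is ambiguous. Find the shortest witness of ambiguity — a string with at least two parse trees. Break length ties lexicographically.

id / id

length 1: no string has ≥2 trees
length 3: id / id has 2 parse trees

Two derivations of id / id:
  Q0 ⇒ Q0 / Q1 ⇒ Q1 / Q1 ⇒ Q2 / Q1 ⇒ id / Q1 ⇒ id / Q2 ⇒ id / id
  Q0 ⇒ Q1 / Q0 ⇒ Q2 / Q0 ⇒ id / Q0 ⇒ id / Q1 ⇒ id / Q2 ⇒ id / id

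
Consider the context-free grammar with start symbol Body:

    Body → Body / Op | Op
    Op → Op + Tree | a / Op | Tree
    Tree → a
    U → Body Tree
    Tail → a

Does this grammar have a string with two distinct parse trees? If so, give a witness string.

Ambiguous

Witness: a / a

Derivation 1: Body ⇒ Body / Op ⇒ Op / Op ⇒ Tree / Op ⇒ a / Op ⇒ a / Tree ⇒ a / a
Derivation 2: Body ⇒ Op ⇒ a / Op ⇒ a / Tree ⇒ a / a

Two distinct leftmost derivations for the same string.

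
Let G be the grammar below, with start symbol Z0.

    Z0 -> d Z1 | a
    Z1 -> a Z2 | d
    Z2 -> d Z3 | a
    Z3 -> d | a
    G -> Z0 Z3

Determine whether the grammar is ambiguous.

(G is unreachable from Z0, so its rules don't affect L(Z0).) Each reachable nonterminal has at most one production per leading terminal, and all productions are right-linear; the derivation is determined token-by-token.

Unambiguous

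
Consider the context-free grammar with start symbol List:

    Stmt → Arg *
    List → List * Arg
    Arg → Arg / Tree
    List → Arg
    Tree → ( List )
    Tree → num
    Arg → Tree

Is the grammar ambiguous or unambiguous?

Unambiguous

Only List, Arg, Tree are reachable from List; ignoring the rest: List → List * Arg | Arg  ;  Arg → Arg / Tree | Tree  — a left-associative chain with Tree at the bottom. Each string factors uniquely by precedence.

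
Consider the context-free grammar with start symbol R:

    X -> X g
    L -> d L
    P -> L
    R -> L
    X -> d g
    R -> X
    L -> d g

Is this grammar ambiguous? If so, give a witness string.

Ambiguous

Witness: d g

Derivation 1: R ⇒ L ⇒ d g
Derivation 2: R ⇒ X ⇒ d g

Two distinct leftmost derivations for the same string.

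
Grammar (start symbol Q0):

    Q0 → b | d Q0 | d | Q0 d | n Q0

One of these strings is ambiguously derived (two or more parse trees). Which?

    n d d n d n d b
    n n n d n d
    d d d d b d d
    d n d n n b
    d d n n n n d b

n d d n d n d b: 1 tree
n n n d n d: 1 tree
d d d d b d d: 15 trees
d n d n n b: 1 tree
d d n n n n d b: 1 tree

d d d d b d d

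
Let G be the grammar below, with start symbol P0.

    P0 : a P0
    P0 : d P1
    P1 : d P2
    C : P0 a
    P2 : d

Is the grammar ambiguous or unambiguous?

(C is unreachable from P0, so its rules don't affect L(P0).) Each reachable nonterminal has at most one production per leading terminal, and all productions are right-linear; the derivation is determined token-by-token.

Unambiguous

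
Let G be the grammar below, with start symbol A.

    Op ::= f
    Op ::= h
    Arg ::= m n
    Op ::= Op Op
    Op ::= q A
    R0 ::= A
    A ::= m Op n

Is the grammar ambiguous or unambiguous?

Ambiguous

Witness: m f f f n

Derivation 1: A ⇒ m Op n ⇒ m Op Op n ⇒ m f Op n ⇒ m f Op Op n ⇒ m f f Op n ⇒ m f f f n
Derivation 2: A ⇒ m Op n ⇒ m Op Op n ⇒ m Op Op Op n ⇒ m f Op Op n ⇒ m f f Op n ⇒ m f f f n

Two distinct leftmost derivations for the same string.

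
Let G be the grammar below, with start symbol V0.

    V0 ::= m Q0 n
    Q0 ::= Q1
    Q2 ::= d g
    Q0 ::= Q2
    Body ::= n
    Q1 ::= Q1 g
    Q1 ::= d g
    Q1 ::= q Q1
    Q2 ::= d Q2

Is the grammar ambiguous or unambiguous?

Witness: m d g n

Derivation 1: V0 ⇒ m Q0 n ⇒ m Q1 n ⇒ m d g n
Derivation 2: V0 ⇒ m Q0 n ⇒ m Q2 n ⇒ m d g n

Two distinct leftmost derivations for the same string.

Ambiguous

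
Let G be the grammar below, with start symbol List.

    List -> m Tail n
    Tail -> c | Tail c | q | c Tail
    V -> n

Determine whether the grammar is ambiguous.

Witness: m c c n

Derivation 1: List ⇒ m Tail n ⇒ m Tail c n ⇒ m c c n
Derivation 2: List ⇒ m Tail n ⇒ m c Tail n ⇒ m c c n

Two distinct leftmost derivations for the same string.

Ambiguous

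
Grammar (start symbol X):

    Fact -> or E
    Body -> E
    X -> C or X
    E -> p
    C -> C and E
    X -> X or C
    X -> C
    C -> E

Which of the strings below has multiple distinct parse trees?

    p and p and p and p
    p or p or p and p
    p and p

p or p or p and p

p and p and p and p: 1 tree
p or p or p and p: 4 trees
p and p: 1 tree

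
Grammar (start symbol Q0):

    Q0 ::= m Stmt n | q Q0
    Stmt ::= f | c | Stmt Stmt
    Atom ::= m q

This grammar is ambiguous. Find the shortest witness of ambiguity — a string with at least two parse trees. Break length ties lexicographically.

length 3: no string has ≥2 trees
length 4: no string has ≥2 trees
length 5: m c c c n has 2 parse trees

Two derivations of m c c c n:
  Q0 ⇒ m Stmt n ⇒ m Stmt Stmt n ⇒ m c Stmt n ⇒ m c Stmt Stmt n ⇒ m c c Stmt n ⇒ m c c c n
  Q0 ⇒ m Stmt n ⇒ m Stmt Stmt n ⇒ m Stmt Stmt Stmt n ⇒ m c Stmt Stmt n ⇒ m c c Stmt n ⇒ m c c c n

m c c c n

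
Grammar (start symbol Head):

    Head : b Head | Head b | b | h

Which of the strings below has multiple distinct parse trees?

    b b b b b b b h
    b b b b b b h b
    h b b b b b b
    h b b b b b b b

b b b b b b b h: 1 tree
b b b b b b h b: 7 trees
h b b b b b b: 1 tree
h b b b b b b b: 1 tree

b b b b b b h b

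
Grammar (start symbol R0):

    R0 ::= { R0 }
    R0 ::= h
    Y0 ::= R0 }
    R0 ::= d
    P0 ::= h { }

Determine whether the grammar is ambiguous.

(P0, Y0 are unreachable from R0, so their rules don't affect L(R0).) Each string is a nest of matched brackets around a single atom. An opening bracket forces the recursive rule; an atom forces the base rule.

Unambiguous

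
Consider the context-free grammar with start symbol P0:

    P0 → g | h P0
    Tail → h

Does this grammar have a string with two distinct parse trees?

Only P0 is reachable from P0; ignoring the rest: The reachable rules are right-linear with at most one rule per (nonterminal, next-terminal) pair. Each input token forces the next rule, so parsing is deterministic.

Unambiguous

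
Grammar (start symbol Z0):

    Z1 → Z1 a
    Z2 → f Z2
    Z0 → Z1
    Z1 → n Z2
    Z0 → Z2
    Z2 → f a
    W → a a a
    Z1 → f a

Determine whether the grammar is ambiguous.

Ambiguous

Witness: f a

Derivation 1: Z0 ⇒ Z1 ⇒ f a
Derivation 2: Z0 ⇒ Z2 ⇒ f a

Two distinct leftmost derivations for the same string.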